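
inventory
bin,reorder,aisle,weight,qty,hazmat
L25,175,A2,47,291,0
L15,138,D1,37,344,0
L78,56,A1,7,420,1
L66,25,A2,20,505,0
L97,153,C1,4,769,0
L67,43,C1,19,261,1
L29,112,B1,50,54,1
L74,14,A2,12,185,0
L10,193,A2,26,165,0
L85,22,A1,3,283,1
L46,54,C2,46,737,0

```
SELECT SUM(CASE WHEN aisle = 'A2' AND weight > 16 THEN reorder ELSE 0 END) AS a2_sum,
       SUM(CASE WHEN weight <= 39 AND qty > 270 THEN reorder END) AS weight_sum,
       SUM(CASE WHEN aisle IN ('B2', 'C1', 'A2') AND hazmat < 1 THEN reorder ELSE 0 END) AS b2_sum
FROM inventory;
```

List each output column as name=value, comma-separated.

[a2_sum: aisle = 'A2' AND weight > 16]
bin=L25: ✓ → 175
bin=L15: ✗
bin=L78: ✗
bin=L66: ✓ → 25
bin=L97: ✗
bin=L67: ✗
bin=L29: ✗
bin=L74: ✗
bin=L10: ✓ → 193
bin=L85: ✗
bin=L46: ✗
a2_sum = 175 + 25 + 193 = 393
—
[weight_sum: weight <= 39 AND qty > 270]
bin=L25: ✗
bin=L15: ✓ → 138
bin=L78: ✓ → 56
bin=L66: ✓ → 25
bin=L97: ✓ → 153
bin=L67: ✗
bin=L29: ✗
bin=L74: ✗
bin=L10: ✗
bin=L85: ✓ → 22
bin=L46: ✗
weight_sum = 138 + 56 + 25 + 153 + 22 = 394
—
[b2_sum: aisle IN ('B2', 'C1', 'A2') AND hazmat < 1]
bin=L25: ✓ → 175
bin=L15: ✗
bin=L78: ✗
bin=L66: ✓ → 25
bin=L97: ✓ → 153
bin=L67: ✗
bin=L29: ✗
bin=L74: ✓ → 14
bin=L10: ✓ → 193
bin=L85: ✗
bin=L46: ✗
b2_sum = 175 + 25 + 153 + 14 + 193 = 560

a2_sum=393, weight_sum=394, b2_sum=560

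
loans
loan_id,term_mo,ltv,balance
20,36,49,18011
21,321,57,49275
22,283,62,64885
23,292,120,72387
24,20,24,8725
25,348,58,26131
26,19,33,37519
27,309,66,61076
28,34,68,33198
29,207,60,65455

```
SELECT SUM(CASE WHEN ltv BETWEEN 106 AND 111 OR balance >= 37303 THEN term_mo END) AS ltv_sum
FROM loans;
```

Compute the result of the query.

loan_id=20: ✗
loan_id=21: ✓ → 321
loan_id=22: ✓ → 283
loan_id=23: ✓ → 292
loan_id=24: ✗
loan_id=25: ✗
loan_id=26: ✓ → 19
loan_id=27: ✓ → 309
loan_id=28: ✗
loan_id=29: ✓ → 207
ltv_sum = 321 + 283 + 292 + 19 + 309 + 207 = 1431

1431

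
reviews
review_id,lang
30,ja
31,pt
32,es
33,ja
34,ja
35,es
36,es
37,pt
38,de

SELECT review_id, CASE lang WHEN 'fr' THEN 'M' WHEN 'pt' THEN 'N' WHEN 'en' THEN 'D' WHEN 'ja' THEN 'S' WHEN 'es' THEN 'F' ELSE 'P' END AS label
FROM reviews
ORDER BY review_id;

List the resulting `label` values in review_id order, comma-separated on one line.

S, N, F, S, S, F, F, N, P

review_id=30: lang='ja' → S
review_id=31: lang='pt' → N
review_id=32: lang='es' → F
review_id=33: lang='ja' → S
review_id=34: lang='ja' → S
review_id=35: lang='es' → F
review_id=36: lang='es' → F
review_id=37: lang='pt' → N
review_id=38: ELSE → P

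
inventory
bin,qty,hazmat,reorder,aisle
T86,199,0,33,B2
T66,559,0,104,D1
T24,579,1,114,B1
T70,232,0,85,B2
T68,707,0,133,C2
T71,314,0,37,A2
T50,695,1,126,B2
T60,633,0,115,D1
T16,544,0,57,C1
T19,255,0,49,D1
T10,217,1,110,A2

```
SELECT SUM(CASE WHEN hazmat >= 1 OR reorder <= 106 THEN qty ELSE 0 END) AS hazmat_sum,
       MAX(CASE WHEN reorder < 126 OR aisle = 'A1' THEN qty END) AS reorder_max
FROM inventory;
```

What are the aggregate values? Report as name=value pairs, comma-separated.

hazmat_sum=3594, reorder_max=633

[hazmat_sum: hazmat >= 1 OR reorder <= 106]
bin=T86: ✓ → 199
bin=T66: ✓ → 559
bin=T24: ✓ → 579
bin=T70: ✓ → 232
bin=T68: ✗
bin=T71: ✓ → 314
bin=T50: ✓ → 695
bin=T60: ✗
bin=T16: ✓ → 544
bin=T19: ✓ → 255
bin=T10: ✓ → 217
hazmat_sum = 199 + 559 + 579 + 232 + 314 + 695 + 544 + 255 + 217 = 3594
—
[reorder_max: reorder < 126 OR aisle = 'A1']
bin=T86: ✓ → 199
bin=T66: ✓ → 559
bin=T24: ✓ → 579
bin=T70: ✓ → 232
bin=T68: ✗
bin=T71: ✓ → 314
bin=T50: ✗
bin=T60: ✓ → 633
bin=T16: ✓ → 544
bin=T19: ✓ → 255
bin=T10: ✓ → 217
reorder_max = MAX(199, 559, 579, 232, 314, 633, 544, 255, 217) = 633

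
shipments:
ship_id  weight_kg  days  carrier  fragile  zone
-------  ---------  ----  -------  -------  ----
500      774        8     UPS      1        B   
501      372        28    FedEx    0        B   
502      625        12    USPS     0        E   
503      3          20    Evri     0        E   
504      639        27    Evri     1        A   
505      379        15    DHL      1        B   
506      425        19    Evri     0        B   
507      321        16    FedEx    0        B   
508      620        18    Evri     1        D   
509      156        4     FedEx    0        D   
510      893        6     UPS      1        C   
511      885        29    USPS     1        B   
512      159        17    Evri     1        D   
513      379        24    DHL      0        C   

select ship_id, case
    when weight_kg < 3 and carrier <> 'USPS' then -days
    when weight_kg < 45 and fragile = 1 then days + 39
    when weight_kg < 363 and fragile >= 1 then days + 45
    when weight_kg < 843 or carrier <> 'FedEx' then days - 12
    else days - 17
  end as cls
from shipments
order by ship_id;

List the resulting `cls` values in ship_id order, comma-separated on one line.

ship_id=500: weight_kg < 843 or carrier <> 'FedEx' → -4
ship_id=501: weight_kg < 843 or carrier <> 'FedEx' → 16
ship_id=502: weight_kg < 843 or carrier <> 'FedEx' → 0
ship_id=503: weight_kg < 843 or carrier <> 'FedEx' → 8
ship_id=504: weight_kg < 843 or carrier <> 'FedEx' → 15
ship_id=505: weight_kg < 843 or carrier <> 'FedEx' → 3
ship_id=506: weight_kg < 843 or carrier <> 'FedEx' → 7
ship_id=507: weight_kg < 843 or carrier <> 'FedEx' → 4
ship_id=508: weight_kg < 843 or carrier <> 'FedEx' → 6
ship_id=509: weight_kg < 843 or carrier <> 'FedEx' → -8
ship_id=510: weight_kg < 843 or carrier <> 'FedEx' → -6
ship_id=511: weight_kg < 843 or carrier <> 'FedEx' → 17
ship_id=512: weight_kg < 363 and fragile >= 1 → 62
ship_id=513: weight_kg < 843 or carrier <> 'FedEx' → 12

-4, 16, 0, 8, 15, 3, 7, 4, 6, -8, -6, 17, 62, 12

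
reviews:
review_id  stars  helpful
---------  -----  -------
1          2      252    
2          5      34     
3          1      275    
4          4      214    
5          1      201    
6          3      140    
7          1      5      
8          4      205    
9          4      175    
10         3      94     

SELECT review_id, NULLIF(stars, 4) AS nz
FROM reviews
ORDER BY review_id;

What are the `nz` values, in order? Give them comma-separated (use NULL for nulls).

2, 5, 1, NULL, 1, 3, 1, NULL, NULL, 3

review_id=1: stars=2 vs 4: differ → 2
review_id=2: stars=5 vs 4: differ → 5
review_id=3: stars=1 vs 4: differ → 1
review_id=4: stars=4 vs 4: equal → NULL
review_id=5: stars=1 vs 4: differ → 1
review_id=6: stars=3 vs 4: differ → 3
review_id=7: stars=1 vs 4: differ → 1
review_id=8: stars=4 vs 4: equal → NULL
review_id=9: stars=4 vs 4: equal → NULL
review_id=10: stars=3 vs 4: differ → 3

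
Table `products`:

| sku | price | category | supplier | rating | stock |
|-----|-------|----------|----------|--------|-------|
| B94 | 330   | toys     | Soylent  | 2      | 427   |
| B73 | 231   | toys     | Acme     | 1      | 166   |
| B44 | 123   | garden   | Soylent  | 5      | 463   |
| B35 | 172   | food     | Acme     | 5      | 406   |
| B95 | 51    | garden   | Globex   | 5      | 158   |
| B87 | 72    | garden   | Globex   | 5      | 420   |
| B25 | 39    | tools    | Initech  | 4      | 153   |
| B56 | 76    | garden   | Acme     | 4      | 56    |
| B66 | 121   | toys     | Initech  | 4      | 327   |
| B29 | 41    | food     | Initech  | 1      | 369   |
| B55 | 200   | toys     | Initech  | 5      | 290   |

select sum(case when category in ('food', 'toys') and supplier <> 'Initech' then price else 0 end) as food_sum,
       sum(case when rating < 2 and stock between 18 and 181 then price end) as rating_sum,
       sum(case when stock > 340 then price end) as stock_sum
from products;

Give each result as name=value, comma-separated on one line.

food_sum=733, rating_sum=231, stock_sum=738

[food_sum: category in ('food', 'toys') and supplier <> 'Initech']
sku=B94: ✓ → 330
sku=B73: ✓ → 231
sku=B44: ✗
sku=B35: ✓ → 172
sku=B95: ✗
sku=B87: ✗
sku=B25: ✗
sku=B56: ✗
sku=B66: ✗
sku=B29: ✗
sku=B55: ✗
food_sum = 330 + 231 + 172 = 733
—
[rating_sum: rating < 2 and stock between 18 and 181]
sku=B94: ✗
sku=B73: ✓ → 231
sku=B44: ✗
sku=B35: ✗
sku=B95: ✗
sku=B87: ✗
sku=B25: ✗
sku=B56: ✗
sku=B66: ✗
sku=B29: ✗
sku=B55: ✗
rating_sum = 231
—
[stock_sum: stock > 340]
sku=B94: ✓ → 330
sku=B73: ✗
sku=B44: ✓ → 123
sku=B35: ✓ → 172
sku=B95: ✗
sku=B87: ✓ → 72
sku=B25: ✗
sku=B56: ✗
sku=B66: ✗
sku=B29: ✓ → 41
sku=B55: ✗
stock_sum = 330 + 123 + 172 + 72 + 41 = 738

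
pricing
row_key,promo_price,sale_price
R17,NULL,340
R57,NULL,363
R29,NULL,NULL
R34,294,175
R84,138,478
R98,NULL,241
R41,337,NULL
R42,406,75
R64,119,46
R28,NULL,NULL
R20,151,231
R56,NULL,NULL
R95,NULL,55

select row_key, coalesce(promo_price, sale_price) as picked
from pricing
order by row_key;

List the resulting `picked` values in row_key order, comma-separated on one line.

row_key=R17: promo_price=NULL, sale_price=340 → 340
row_key=R20: promo_price=151 → 151
row_key=R28: promo_price=NULL, sale_price=NULL (all NULL) → NULL
row_key=R29: promo_price=NULL, sale_price=NULL (all NULL) → NULL
row_key=R34: promo_price=294 → 294
row_key=R41: promo_price=337 → 337
row_key=R42: promo_price=406 → 406
row_key=R56: promo_price=NULL, sale_price=NULL (all NULL) → NULL
row_key=R57: promo_price=NULL, sale_price=363 → 363
row_key=R64: promo_price=119 → 119
row_key=R84: promo_price=138 → 138
row_key=R95: promo_price=NULL, sale_price=55 → 55
row_key=R98: promo_price=NULL, sale_price=241 → 241

340, 151, NULL, NULL, 294, 337, 406, NULL, 363, 119, 138, 55, 241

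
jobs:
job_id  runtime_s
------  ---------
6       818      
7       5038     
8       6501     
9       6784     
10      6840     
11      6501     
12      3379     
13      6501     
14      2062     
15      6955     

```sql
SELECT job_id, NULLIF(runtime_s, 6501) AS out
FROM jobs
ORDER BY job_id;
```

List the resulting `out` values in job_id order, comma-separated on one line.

818, 5038, NULL, 6784, 6840, NULL, 3379, NULL, 2062, 6955

job_id=6: runtime_s=818 vs 6501: differ → 818
job_id=7: runtime_s=5038 vs 6501: differ → 5038
job_id=8: runtime_s=6501 vs 6501: equal → NULL
job_id=9: runtime_s=6784 vs 6501: differ → 6784
job_id=10: runtime_s=6840 vs 6501: differ → 6840
job_id=11: runtime_s=6501 vs 6501: equal → NULL
job_id=12: runtime_s=3379 vs 6501: differ → 3379
job_id=13: runtime_s=6501 vs 6501: equal → NULL
job_id=14: runtime_s=2062 vs 6501: differ → 2062
job_id=15: runtime_s=6955 vs 6501: differ → 6955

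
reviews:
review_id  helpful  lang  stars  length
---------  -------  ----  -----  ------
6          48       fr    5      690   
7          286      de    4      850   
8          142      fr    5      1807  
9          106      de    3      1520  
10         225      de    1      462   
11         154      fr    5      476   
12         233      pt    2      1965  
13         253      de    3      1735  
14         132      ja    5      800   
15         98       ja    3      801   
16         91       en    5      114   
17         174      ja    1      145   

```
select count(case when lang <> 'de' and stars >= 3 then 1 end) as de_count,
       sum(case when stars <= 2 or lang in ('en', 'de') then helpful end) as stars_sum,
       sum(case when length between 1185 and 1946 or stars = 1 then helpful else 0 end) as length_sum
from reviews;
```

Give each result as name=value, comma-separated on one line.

de_count=6, stars_sum=1368, length_sum=900

[de_count: lang <> 'de' and stars >= 3]
review_id=6: ✓ → 1
review_id=7: ✗
review_id=8: ✓ → 1
review_id=9: ✗
review_id=10: ✗
review_id=11: ✓ → 1
review_id=12: ✗
review_id=13: ✗
review_id=14: ✓ → 1
review_id=15: ✓ → 1
review_id=16: ✓ → 1
review_id=17: ✗
de_count = COUNT(1, 1, 1, 1, 1, 1) = 6
—
[stars_sum: stars <= 2 or lang in ('en', 'de')]
review_id=6: ✗
review_id=7: ✓ → 286
review_id=8: ✗
review_id=9: ✓ → 106
review_id=10: ✓ → 225
review_id=11: ✗
review_id=12: ✓ → 233
review_id=13: ✓ → 253
review_id=14: ✗
review_id=15: ✗
review_id=16: ✓ → 91
review_id=17: ✓ → 174
stars_sum = 286 + 106 + 225 + 233 + 253 + 91 + 174 = 1368
—
[length_sum: length between 1185 and 1946 or stars = 1]
review_id=6: ✗
review_id=7: ✗
review_id=8: ✓ → 142
review_id=9: ✓ → 106
review_id=10: ✓ → 225
review_id=11: ✗
review_id=12: ✗
review_id=13: ✓ → 253
review_id=14: ✗
review_id=15: ✗
review_id=16: ✗
review_id=17: ✓ → 174
length_sum = 142 + 106 + 225 + 253 + 174 = 900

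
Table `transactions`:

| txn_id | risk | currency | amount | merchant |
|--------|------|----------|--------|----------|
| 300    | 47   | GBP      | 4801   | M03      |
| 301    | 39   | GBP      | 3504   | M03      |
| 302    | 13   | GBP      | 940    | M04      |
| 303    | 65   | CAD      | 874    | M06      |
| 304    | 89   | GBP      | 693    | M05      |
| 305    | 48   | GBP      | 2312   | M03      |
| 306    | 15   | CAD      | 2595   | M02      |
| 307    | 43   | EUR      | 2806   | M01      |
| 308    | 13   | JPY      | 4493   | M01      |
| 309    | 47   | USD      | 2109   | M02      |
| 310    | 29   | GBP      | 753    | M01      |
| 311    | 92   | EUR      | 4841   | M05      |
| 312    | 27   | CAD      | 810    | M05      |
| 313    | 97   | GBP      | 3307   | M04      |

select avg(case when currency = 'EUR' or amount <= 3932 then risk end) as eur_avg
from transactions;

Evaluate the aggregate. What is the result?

50.3333333333

txn_id=300: ✗
txn_id=301: ✓ → 39
txn_id=302: ✓ → 13
txn_id=303: ✓ → 65
txn_id=304: ✓ → 89
txn_id=305: ✓ → 48
txn_id=306: ✓ → 15
txn_id=307: ✓ → 43
txn_id=308: ✗
txn_id=309: ✓ → 47
txn_id=310: ✓ → 29
txn_id=311: ✓ → 92
txn_id=312: ✓ → 27
txn_id=313: ✓ → 97
eur_avg = (39 + 13 + 65 + 89 + 48 + 15 + 43 + 47 + 29 + 92 + 27 + 97) / 12 = 50.3333333333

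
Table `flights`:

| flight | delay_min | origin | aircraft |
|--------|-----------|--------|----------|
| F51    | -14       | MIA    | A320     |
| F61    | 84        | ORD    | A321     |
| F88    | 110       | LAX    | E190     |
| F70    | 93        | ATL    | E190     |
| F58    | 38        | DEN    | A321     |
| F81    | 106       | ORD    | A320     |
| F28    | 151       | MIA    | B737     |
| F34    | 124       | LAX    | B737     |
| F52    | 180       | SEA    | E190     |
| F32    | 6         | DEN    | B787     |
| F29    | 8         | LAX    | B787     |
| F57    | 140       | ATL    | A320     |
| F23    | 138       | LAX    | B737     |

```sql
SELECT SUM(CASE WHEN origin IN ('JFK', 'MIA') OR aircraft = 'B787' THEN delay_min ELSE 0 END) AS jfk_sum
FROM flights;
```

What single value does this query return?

151

flight=F51: ✓ → -14
flight=F61: ✗
flight=F88: ✗
flight=F70: ✗
flight=F58: ✗
flight=F81: ✗
flight=F28: ✓ → 151
flight=F34: ✗
flight=F52: ✗
flight=F32: ✓ → 6
flight=F29: ✓ → 8
flight=F57: ✗
flight=F23: ✗
jfk_sum = -14 + 151 + 6 + 8 = 151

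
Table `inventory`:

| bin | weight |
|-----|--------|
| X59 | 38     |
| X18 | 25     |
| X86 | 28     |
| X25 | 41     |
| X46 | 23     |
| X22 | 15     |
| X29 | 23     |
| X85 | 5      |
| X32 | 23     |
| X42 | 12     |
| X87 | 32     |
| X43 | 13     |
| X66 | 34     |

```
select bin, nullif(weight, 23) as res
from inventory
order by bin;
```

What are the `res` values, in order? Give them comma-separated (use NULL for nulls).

25, 15, 41, NULL, NULL, 12, 13, NULL, 38, 34, 5, 28, 32

bin=X18: weight=25 vs 23: differ → 25
bin=X22: weight=15 vs 23: differ → 15
bin=X25: weight=41 vs 23: differ → 41
bin=X29: weight=23 vs 23: equal → NULL
bin=X32: weight=23 vs 23: equal → NULL
bin=X42: weight=12 vs 23: differ → 12
bin=X43: weight=13 vs 23: differ → 13
bin=X46: weight=23 vs 23: equal → NULL
bin=X59: weight=38 vs 23: differ → 38
bin=X66: weight=34 vs 23: differ → 34
bin=X85: weight=5 vs 23: differ → 5
bin=X86: weight=28 vs 23: differ → 28
bin=X87: weight=32 vs 23: differ → 32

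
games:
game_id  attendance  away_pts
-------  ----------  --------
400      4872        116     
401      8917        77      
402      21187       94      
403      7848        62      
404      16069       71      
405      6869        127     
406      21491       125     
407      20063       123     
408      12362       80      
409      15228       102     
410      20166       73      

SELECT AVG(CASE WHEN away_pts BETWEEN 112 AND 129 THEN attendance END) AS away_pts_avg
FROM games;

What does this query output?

13323.75

game_id=400: ✓ → 4872
game_id=401: ✗
game_id=402: ✗
game_id=403: ✗
game_id=404: ✗
game_id=405: ✓ → 6869
game_id=406: ✓ → 21491
game_id=407: ✓ → 20063
game_id=408: ✗
game_id=409: ✗
game_id=410: ✗
away_pts_avg = (4872 + 6869 + 21491 + 20063) / 4 = 13323.75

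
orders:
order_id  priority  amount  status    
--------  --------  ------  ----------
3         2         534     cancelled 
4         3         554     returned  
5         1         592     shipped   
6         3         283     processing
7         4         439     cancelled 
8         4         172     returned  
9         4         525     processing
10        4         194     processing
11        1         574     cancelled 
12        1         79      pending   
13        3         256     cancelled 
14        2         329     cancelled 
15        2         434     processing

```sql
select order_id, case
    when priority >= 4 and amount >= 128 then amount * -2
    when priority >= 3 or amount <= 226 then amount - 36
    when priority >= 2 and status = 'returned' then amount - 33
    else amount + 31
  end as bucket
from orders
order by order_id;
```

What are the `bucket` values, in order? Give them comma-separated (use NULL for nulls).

order_id=3: ELSE → 565
order_id=4: priority >= 3 or amount <= 226 → 518
order_id=5: ELSE → 623
order_id=6: priority >= 3 or amount <= 226 → 247
order_id=7: priority >= 4 and amount >= 128 → -878
order_id=8: priority >= 4 and amount >= 128 → -344
order_id=9: priority >= 4 and amount >= 128 → -1050
order_id=10: priority >= 4 and amount >= 128 → -388
order_id=11: ELSE → 605
order_id=12: priority >= 3 or amount <= 226 → 43
order_id=13: priority >= 3 or amount <= 226 → 220
order_id=14: ELSE → 360
order_id=15: ELSE → 465

565, 518, 623, 247, -878, -344, -1050, -388, 605, 43, 220, 360, 465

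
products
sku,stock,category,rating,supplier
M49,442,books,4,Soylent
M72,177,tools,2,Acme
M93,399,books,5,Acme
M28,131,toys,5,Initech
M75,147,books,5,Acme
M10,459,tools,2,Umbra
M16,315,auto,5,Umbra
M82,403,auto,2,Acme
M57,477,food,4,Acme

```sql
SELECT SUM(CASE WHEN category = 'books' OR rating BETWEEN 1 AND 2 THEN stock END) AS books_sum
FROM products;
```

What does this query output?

2027

sku=M49: ✓ → 442
sku=M72: ✓ → 177
sku=M93: ✓ → 399
sku=M28: ✗
sku=M75: ✓ → 147
sku=M10: ✓ → 459
sku=M16: ✗
sku=M82: ✓ → 403
sku=M57: ✗
books_sum = 442 + 177 + 399 + 147 + 459 + 403 = 2027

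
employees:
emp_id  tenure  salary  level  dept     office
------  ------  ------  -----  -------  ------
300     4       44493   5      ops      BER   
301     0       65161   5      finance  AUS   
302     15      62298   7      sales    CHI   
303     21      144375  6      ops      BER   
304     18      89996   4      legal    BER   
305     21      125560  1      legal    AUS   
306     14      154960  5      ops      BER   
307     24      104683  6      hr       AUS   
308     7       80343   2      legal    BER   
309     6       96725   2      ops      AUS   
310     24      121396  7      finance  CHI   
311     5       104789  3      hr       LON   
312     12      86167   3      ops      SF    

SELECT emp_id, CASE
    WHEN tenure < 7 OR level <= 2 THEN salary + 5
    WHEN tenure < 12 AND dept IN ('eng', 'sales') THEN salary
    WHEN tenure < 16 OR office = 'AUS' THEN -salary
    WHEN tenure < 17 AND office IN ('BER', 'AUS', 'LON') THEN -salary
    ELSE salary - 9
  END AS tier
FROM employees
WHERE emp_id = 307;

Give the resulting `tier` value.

emp_id = 307: tenure=24, salary=104683, level=6, dept=hr, office=AUS.
tenure < 7 OR level <= 2 → false
tenure < 12 AND dept IN ('eng', 'sales') → false
tenure < 16 OR office = 'AUS' → true → -104683

-104683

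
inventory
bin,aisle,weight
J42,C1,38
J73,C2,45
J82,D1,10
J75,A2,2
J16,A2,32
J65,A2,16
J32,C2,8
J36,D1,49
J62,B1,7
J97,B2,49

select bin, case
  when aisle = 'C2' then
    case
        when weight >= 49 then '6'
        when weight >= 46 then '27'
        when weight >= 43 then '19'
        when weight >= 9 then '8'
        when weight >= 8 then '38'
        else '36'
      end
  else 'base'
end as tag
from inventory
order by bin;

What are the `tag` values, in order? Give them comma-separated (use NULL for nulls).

base, 38, base, base, base, base, 19, base, base, base

bin=J16: aisle='A2' → outer ELSE → base
bin=J32: aisle='C2' → inner[weight >= 8] → 38
bin=J36: aisle='D1' → outer ELSE → base
bin=J42: aisle='C1' → outer ELSE → base
bin=J62: aisle='B1' → outer ELSE → base
bin=J65: aisle='A2' → outer ELSE → base
bin=J73: aisle='C2' → inner[weight >= 43] → 19
bin=J75: aisle='A2' → outer ELSE → base
bin=J82: aisle='D1' → outer ELSE → base
bin=J97: aisle='B2' → outer ELSE → base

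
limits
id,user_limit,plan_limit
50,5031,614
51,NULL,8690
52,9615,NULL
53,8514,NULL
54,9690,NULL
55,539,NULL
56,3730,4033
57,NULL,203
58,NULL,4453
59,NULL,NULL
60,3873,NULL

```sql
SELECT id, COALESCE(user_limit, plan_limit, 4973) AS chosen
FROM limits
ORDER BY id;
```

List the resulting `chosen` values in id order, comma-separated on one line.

id=50: user_limit=5031 → 5031
id=51: user_limit=NULL, plan_limit=8690 → 8690
id=52: user_limit=9615 → 9615
id=53: user_limit=8514 → 8514
id=54: user_limit=9690 → 9690
id=55: user_limit=539 → 539
id=56: user_limit=3730 → 3730
id=57: user_limit=NULL, plan_limit=203 → 203
id=58: user_limit=NULL, plan_limit=4453 → 4453
id=59: user_limit=NULL, plan_limit=NULL, → literal 4973 → 4973
id=60: user_limit=3873 → 3873

5031, 8690, 9615, 8514, 9690, 539, 3730, 203, 4453, 4973, 3873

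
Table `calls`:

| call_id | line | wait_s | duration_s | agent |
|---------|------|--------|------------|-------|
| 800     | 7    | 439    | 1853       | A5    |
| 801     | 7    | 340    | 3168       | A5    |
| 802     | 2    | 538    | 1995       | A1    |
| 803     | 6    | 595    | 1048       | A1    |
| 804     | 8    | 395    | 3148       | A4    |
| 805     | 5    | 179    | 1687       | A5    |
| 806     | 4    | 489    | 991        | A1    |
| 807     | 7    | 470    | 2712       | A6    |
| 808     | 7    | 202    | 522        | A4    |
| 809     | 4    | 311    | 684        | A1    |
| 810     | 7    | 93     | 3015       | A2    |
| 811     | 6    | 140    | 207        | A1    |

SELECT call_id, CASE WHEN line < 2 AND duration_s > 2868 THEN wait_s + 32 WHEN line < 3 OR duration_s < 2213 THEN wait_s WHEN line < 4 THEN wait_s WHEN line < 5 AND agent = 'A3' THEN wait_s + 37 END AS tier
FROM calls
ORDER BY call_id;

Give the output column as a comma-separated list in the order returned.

439, NULL, 538, 595, NULL, 179, 489, NULL, 202, 311, NULL, 140

call_id=800: line < 3 OR duration_s < 2213 → 439
call_id=801: (no match → NULL) → NULL
call_id=802: line < 3 OR duration_s < 2213 → 538
call_id=803: line < 3 OR duration_s < 2213 → 595
call_id=804: (no match → NULL) → NULL
call_id=805: line < 3 OR duration_s < 2213 → 179
call_id=806: line < 3 OR duration_s < 2213 → 489
call_id=807: (no match → NULL) → NULL
call_id=808: line < 3 OR duration_s < 2213 → 202
call_id=809: line < 3 OR duration_s < 2213 → 311
call_id=810: (no match → NULL) → NULL
call_id=811: line < 3 OR duration_s < 2213 → 140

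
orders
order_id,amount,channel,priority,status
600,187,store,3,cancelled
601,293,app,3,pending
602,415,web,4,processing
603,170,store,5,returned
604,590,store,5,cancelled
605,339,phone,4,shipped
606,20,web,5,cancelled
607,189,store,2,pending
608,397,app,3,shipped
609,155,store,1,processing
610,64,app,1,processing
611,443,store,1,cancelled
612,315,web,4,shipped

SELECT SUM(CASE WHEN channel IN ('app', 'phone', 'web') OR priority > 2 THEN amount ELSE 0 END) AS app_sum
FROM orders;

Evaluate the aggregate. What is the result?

order_id=600: ✓ → 187
order_id=601: ✓ → 293
order_id=602: ✓ → 415
order_id=603: ✓ → 170
order_id=604: ✓ → 590
order_id=605: ✓ → 339
order_id=606: ✓ → 20
order_id=607: ✗
order_id=608: ✓ → 397
order_id=609: ✗
order_id=610: ✓ → 64
order_id=611: ✗
order_id=612: ✓ → 315
app_sum = 187 + 293 + 415 + 170 + 590 + 339 + 20 + 397 + 64 + 315 = 2790

2790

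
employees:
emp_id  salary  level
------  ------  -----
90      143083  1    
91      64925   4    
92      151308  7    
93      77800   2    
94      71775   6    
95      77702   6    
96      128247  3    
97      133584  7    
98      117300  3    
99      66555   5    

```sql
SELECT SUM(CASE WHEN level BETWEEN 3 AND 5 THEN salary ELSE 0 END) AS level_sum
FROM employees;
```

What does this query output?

emp_id=90: ✗
emp_id=91: ✓ → 64925
emp_id=92: ✗
emp_id=93: ✗
emp_id=94: ✗
emp_id=95: ✗
emp_id=96: ✓ → 128247
emp_id=97: ✗
emp_id=98: ✓ → 117300
emp_id=99: ✓ → 66555
level_sum = 64925 + 128247 + 117300 + 66555 = 377027

377027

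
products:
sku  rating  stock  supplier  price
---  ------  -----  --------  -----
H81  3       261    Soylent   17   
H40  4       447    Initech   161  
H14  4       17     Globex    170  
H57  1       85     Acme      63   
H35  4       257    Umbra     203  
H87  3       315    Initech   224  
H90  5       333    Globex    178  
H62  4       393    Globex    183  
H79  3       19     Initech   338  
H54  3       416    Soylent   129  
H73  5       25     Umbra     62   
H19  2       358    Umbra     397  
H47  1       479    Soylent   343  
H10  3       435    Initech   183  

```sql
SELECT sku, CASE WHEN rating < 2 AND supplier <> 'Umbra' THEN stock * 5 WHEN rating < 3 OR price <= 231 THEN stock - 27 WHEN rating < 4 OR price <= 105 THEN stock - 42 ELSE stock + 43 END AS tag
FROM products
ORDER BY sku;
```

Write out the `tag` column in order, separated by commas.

sku=H10: rating < 3 OR price <= 231 → 408
sku=H14: rating < 3 OR price <= 231 → -10
sku=H19: rating < 3 OR price <= 231 → 331
sku=H35: rating < 3 OR price <= 231 → 230
sku=H40: rating < 3 OR price <= 231 → 420
sku=H47: rating < 2 AND supplier <> 'Umbra' → 2395
sku=H54: rating < 3 OR price <= 231 → 389
sku=H57: rating < 2 AND supplier <> 'Umbra' → 425
sku=H62: rating < 3 OR price <= 231 → 366
sku=H73: rating < 3 OR price <= 231 → -2
sku=H79: rating < 4 OR price <= 105 → -23
sku=H81: rating < 3 OR price <= 231 → 234
sku=H87: rating < 3 OR price <= 231 → 288
sku=H90: rating < 3 OR price <= 231 → 306

408, -10, 331, 230, 420, 2395, 389, 425, 366, -2, -23, 234, 288, 306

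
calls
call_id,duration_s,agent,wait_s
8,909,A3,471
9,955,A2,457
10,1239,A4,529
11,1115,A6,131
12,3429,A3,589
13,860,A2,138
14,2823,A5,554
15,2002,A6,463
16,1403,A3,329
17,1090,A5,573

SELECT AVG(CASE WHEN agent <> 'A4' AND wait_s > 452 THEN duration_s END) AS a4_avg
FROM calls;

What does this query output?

1868

call_id=8: ✓ → 909
call_id=9: ✓ → 955
call_id=10: ✗
call_id=11: ✗
call_id=12: ✓ → 3429
call_id=13: ✗
call_id=14: ✓ → 2823
call_id=15: ✓ → 2002
call_id=16: ✗
call_id=17: ✓ → 1090
a4_avg = (909 + 955 + 3429 + 2823 + 2002 + 1090) / 6 = 1868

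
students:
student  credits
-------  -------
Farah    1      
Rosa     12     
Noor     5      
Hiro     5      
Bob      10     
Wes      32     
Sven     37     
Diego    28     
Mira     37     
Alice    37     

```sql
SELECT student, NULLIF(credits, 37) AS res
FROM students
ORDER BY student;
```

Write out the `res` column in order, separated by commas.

student=Alice: credits=37 vs 37: equal → NULL
student=Bob: credits=10 vs 37: differ → 10
student=Diego: credits=28 vs 37: differ → 28
student=Farah: credits=1 vs 37: differ → 1
student=Hiro: credits=5 vs 37: differ → 5
student=Mira: credits=37 vs 37: equal → NULL
student=Noor: credits=5 vs 37: differ → 5
student=Rosa: credits=12 vs 37: differ → 12
student=Sven: credits=37 vs 37: equal → NULL
student=Wes: credits=32 vs 37: differ → 32

NULL, 10, 28, 1, 5, NULL, 5, 12, NULL, 32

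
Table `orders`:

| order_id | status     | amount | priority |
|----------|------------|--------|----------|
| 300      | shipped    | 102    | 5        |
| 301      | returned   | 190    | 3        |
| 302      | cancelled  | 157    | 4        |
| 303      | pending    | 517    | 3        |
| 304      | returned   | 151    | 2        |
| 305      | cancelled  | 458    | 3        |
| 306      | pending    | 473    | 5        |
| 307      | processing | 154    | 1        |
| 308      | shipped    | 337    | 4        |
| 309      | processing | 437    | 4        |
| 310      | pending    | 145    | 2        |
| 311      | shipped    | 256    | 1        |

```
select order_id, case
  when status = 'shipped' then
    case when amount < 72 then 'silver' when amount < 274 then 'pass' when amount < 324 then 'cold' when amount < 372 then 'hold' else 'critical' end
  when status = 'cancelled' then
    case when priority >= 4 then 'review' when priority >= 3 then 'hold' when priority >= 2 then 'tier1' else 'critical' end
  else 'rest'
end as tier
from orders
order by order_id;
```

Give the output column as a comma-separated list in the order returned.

order_id=300: status='shipped' → inner[amount < 274] → pass
order_id=301: status='returned' → outer ELSE → rest
order_id=302: status='cancelled' → inner[priority >= 4] → review
order_id=303: status='pending' → outer ELSE → rest
order_id=304: status='returned' → outer ELSE → rest
order_id=305: status='cancelled' → inner[priority >= 3] → hold
order_id=306: status='pending' → outer ELSE → rest
order_id=307: status='processing' → outer ELSE → rest
order_id=308: status='shipped' → inner[amount < 372] → hold
order_id=309: status='processing' → outer ELSE → rest
order_id=310: status='pending' → outer ELSE → rest
order_id=311: status='shipped' → inner[amount < 274] → pass

pass, rest, review, rest, rest, hold, rest, rest, hold, rest, rest, pass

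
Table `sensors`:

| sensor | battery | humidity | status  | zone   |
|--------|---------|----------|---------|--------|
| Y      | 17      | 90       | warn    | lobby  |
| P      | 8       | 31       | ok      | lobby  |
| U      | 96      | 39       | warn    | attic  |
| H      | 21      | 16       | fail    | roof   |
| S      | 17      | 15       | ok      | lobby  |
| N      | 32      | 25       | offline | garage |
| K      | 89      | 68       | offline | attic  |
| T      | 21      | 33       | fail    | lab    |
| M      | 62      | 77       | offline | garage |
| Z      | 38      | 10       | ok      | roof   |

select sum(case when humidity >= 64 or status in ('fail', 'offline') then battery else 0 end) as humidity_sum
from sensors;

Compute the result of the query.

sensor=Y: ✓ → 17
sensor=P: ✗
sensor=U: ✗
sensor=H: ✓ → 21
sensor=S: ✗
sensor=N: ✓ → 32
sensor=K: ✓ → 89
sensor=T: ✓ → 21
sensor=M: ✓ → 62
sensor=Z: ✗
humidity_sum = 17 + 21 + 32 + 89 + 21 + 62 = 242

242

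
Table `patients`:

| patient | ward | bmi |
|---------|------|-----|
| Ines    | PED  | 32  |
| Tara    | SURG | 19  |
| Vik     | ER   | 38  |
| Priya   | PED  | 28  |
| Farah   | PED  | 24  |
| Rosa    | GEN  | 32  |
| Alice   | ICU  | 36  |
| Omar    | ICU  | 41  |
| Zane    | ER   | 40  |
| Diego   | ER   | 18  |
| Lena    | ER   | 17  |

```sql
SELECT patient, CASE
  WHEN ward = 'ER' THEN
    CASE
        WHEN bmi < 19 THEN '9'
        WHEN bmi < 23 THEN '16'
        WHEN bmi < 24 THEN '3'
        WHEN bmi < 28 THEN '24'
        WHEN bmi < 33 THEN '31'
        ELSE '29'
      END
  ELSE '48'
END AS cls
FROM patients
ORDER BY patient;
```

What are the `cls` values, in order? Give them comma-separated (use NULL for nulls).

48, 9, 48, 48, 9, 48, 48, 48, 48, 29, 29

patient=Alice: ward='ICU' → outer ELSE → 48
patient=Diego: ward='ER' → inner[bmi < 19] → 9
patient=Farah: ward='PED' → outer ELSE → 48
patient=Ines: ward='PED' → outer ELSE → 48
patient=Lena: ward='ER' → inner[bmi < 19] → 9
patient=Omar: ward='ICU' → outer ELSE → 48
patient=Priya: ward='PED' → outer ELSE → 48
patient=Rosa: ward='GEN' → outer ELSE → 48
patient=Tara: ward='SURG' → outer ELSE → 48
patient=Vik: ward='ER' → inner[ELSE] → 29
patient=Zane: ward='ER' → inner[ELSE] → 29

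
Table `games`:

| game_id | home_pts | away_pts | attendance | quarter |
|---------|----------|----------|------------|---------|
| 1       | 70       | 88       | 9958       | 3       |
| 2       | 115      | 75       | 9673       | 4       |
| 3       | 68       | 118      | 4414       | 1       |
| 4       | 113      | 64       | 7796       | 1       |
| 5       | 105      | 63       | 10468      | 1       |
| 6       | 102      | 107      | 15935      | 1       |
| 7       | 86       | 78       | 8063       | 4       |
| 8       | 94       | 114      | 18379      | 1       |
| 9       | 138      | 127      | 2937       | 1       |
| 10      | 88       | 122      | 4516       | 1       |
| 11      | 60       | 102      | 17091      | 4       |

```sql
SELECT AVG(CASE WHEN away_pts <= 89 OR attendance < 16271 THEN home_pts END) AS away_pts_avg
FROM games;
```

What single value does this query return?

98.3333333333

game_id=1: ✓ → 70
game_id=2: ✓ → 115
game_id=3: ✓ → 68
game_id=4: ✓ → 113
game_id=5: ✓ → 105
game_id=6: ✓ → 102
game_id=7: ✓ → 86
game_id=8: ✗
game_id=9: ✓ → 138
game_id=10: ✓ → 88
game_id=11: ✗
away_pts_avg = (70 + 115 + 68 + 113 + 105 + 102 + 86 + 138 + 88) / 9 = 98.3333333333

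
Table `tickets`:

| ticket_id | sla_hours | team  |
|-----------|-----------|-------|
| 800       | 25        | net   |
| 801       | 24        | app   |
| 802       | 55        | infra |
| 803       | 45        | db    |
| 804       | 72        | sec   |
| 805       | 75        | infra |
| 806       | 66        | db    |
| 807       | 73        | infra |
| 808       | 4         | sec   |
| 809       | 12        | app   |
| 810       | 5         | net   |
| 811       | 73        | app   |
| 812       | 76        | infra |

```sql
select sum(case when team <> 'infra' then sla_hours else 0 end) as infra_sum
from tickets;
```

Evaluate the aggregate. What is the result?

ticket_id=800: ✓ → 25
ticket_id=801: ✓ → 24
ticket_id=802: ✗
ticket_id=803: ✓ → 45
ticket_id=804: ✓ → 72
ticket_id=805: ✗
ticket_id=806: ✓ → 66
ticket_id=807: ✗
ticket_id=808: ✓ → 4
ticket_id=809: ✓ → 12
ticket_id=810: ✓ → 5
ticket_id=811: ✓ → 73
ticket_id=812: ✗
infra_sum = 25 + 24 + 45 + 72 + 66 + 4 + 12 + 5 + 73 = 326

326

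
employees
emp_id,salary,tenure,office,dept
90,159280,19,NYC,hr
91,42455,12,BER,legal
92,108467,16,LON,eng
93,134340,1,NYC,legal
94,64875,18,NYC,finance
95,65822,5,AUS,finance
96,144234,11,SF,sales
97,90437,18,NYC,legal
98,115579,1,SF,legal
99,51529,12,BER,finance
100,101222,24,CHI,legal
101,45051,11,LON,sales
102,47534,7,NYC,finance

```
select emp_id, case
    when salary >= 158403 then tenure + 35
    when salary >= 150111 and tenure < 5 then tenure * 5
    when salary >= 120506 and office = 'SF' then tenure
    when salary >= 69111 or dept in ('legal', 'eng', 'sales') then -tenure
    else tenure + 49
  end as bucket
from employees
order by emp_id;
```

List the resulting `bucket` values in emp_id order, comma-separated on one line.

emp_id=90: salary >= 158403 → 54
emp_id=91: salary >= 69111 or dept in ('legal', 'eng', 'sales') → -12
emp_id=92: salary >= 69111 or dept in ('legal', 'eng', 'sales') → -16
emp_id=93: salary >= 69111 or dept in ('legal', 'eng', 'sales') → -1
emp_id=94: ELSE → 67
emp_id=95: ELSE → 54
emp_id=96: salary >= 120506 and office = 'SF' → 11
emp_id=97: salary >= 69111 or dept in ('legal', 'eng', 'sales') → -18
emp_id=98: salary >= 69111 or dept in ('legal', 'eng', 'sales') → -1
emp_id=99: ELSE → 61
emp_id=100: salary >= 69111 or dept in ('legal', 'eng', 'sales') → -24
emp_id=101: salary >= 69111 or dept in ('legal', 'eng', 'sales') → -11
emp_id=102: ELSE → 56

54, -12, -16, -1, 67, 54, 11, -18, -1, 61, -24, -11, 56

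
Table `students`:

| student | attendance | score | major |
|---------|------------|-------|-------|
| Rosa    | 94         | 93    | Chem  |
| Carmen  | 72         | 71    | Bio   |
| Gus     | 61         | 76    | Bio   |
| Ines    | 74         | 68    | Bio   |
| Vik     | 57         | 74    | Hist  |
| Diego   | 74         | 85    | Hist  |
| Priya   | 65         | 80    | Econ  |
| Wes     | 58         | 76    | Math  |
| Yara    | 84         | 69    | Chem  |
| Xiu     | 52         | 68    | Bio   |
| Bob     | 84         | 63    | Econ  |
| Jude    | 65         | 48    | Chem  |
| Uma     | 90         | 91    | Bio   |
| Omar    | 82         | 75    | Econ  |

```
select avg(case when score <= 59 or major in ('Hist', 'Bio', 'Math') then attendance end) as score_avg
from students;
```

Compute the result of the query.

67

student=Rosa: ✗
student=Carmen: ✓ → 72
student=Gus: ✓ → 61
student=Ines: ✓ → 74
student=Vik: ✓ → 57
student=Diego: ✓ → 74
student=Priya: ✗
student=Wes: ✓ → 58
student=Yara: ✗
student=Xiu: ✓ → 52
student=Bob: ✗
student=Jude: ✓ → 65
student=Uma: ✓ → 90
student=Omar: ✗
score_avg = (72 + 61 + 74 + 57 + 74 + 58 + 52 + 65 + 90) / 9 = 67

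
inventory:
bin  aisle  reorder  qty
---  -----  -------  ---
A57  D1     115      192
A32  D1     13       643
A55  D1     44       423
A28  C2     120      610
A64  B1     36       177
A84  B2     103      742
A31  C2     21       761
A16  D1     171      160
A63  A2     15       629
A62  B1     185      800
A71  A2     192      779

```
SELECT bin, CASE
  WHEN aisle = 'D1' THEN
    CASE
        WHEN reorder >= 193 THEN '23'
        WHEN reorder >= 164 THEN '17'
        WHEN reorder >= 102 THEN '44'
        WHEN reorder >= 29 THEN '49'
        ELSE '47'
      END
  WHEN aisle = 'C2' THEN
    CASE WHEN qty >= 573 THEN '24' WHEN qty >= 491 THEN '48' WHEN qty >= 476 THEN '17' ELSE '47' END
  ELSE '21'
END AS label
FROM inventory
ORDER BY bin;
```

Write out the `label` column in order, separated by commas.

17, 24, 24, 47, 49, 44, 21, 21, 21, 21, 21

bin=A16: aisle='D1' → inner[reorder >= 164] → 17
bin=A28: aisle='C2' → inner[qty >= 573] → 24
bin=A31: aisle='C2' → inner[qty >= 573] → 24
bin=A32: aisle='D1' → inner[ELSE] → 47
bin=A55: aisle='D1' → inner[reorder >= 29] → 49
bin=A57: aisle='D1' → inner[reorder >= 102] → 44
bin=A62: aisle='B1' → outer ELSE → 21
bin=A63: aisle='A2' → outer ELSE → 21
bin=A64: aisle='B1' → outer ELSE → 21
bin=A71: aisle='A2' → outer ELSE → 21
bin=A84: aisle='B2' → outer ELSE → 21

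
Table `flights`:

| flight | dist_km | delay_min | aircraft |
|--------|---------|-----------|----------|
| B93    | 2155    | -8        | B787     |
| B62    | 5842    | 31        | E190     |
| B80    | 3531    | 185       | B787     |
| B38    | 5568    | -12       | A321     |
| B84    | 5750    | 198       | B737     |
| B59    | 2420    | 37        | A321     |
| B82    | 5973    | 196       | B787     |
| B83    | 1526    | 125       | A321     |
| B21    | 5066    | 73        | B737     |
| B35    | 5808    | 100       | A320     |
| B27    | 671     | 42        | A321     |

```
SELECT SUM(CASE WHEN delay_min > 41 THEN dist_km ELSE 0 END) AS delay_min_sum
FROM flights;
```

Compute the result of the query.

28325

flight=B93: ✗
flight=B62: ✗
flight=B80: ✓ → 3531
flight=B38: ✗
flight=B84: ✓ → 5750
flight=B59: ✗
flight=B82: ✓ → 5973
flight=B83: ✓ → 1526
flight=B21: ✓ → 5066
flight=B35: ✓ → 5808
flight=B27: ✓ → 671
delay_min_sum = 3531 + 5750 + 5973 + 1526 + 5066 + 5808 + 671 = 28325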